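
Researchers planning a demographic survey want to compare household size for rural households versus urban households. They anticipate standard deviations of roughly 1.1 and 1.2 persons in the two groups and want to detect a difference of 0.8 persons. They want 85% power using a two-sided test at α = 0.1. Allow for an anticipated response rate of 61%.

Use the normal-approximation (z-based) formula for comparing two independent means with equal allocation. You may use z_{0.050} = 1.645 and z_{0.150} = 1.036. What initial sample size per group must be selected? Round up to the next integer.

n = (z_{α/2} + z_β)² · (σ₁² + σ₂²) / δ²
  = (1.645 + 1.036)² · (1.1² + 1.2² = 2.65) / 0.8²
  = 7.1878 · 2.65 / 0.64
  = 29.76
Adjust for 61% response: 29.76 / 0.61 = 48.79.
Round up → n = 49 per group.

n = 49 per group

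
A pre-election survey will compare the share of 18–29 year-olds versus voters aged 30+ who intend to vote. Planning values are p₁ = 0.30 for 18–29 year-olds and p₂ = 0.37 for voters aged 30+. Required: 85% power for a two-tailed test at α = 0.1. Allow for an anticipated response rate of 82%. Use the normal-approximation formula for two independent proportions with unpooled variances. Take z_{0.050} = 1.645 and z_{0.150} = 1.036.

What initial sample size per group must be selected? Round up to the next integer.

n = 793 per group

n = (z_{α/2} + z_β)² · [p₁(1−p₁) + p₂(1−p₂)] / (p₁ − p₂)²
  = (1.645 + 1.036)² · (0.30·0.70 + 0.37·0.63) / (-0.07)²
  = (2.681)² · (0.2100 + 0.2331) / 0.0049
  = 7.1878 · 0.4431 / 0.0049
  = 649.98
Adjust for 82% response: 649.98 / 0.82 = 792.66.
Round up → n = 793 per group.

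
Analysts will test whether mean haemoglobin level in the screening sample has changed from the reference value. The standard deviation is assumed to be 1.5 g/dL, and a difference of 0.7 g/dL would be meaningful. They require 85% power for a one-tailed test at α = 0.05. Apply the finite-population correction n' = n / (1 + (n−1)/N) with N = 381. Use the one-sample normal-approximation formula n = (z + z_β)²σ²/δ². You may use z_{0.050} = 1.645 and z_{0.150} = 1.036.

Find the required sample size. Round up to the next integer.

n = 31

n = (z_α + z_β)² · σ² / δ²
  = (1.645 + 1.036)² · 1.5² / 0.7²
  = 7.1878 · 2.25 / 0.49
  = 33.01
Finite-population correction (N = 381): 33.01 / (1 + (33.01 − 1)/381) = 30.45.
Round up → n = 31.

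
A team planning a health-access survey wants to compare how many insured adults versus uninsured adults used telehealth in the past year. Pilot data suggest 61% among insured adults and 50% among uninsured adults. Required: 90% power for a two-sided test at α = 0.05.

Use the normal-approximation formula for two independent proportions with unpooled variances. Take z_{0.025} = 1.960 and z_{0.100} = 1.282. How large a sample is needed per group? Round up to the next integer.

n = 424 per group

n = (z_{α/2} + z_β)² · [p₁(1−p₁) + p₂(1−p₂)] / (p₁ − p₂)²
  = (1.960 + 1.282)² · (0.61·0.39 + 0.50·0.50) / (0.11)²
  = (3.242)² · (0.2379 + 0.2500) / 0.0121
  = 10.5106 · 0.4879 / 0.0121
  = 423.81
Round up → n = 424 per group.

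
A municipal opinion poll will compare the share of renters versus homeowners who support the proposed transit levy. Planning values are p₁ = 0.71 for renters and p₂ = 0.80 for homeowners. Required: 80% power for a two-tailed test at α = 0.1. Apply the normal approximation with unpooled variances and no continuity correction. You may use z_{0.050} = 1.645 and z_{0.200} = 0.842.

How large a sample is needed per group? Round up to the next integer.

n = 280 per group

n = (z_{α/2} + z_β)² · [p₁(1−p₁) + p₂(1−p₂)] / (p₁ − p₂)²
  = (1.645 + 0.842)² · (0.71·0.29 + 0.80·0.20) / (-0.09)²
  = (2.487)² · (0.2059 + 0.1600) / 0.0081
  = 6.1852 · 0.3659 / 0.0081
  = 279.40
Round up → n = 280 per group.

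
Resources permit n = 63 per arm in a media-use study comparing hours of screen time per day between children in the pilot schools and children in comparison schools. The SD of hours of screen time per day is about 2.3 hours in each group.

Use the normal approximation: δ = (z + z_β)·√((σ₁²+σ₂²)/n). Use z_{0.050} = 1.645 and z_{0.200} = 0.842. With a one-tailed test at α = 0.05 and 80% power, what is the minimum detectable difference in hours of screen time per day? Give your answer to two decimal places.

Minimum detectable difference ≈ 1.02 hours

δ = (z_α + z_β) · √((σ₁²+σ₂²)/n)
  = (1.645 + 0.842) · √(10.58/63)
  = 2.487 · √0.16794
  = 2.487 · 0.4098
  = 1.0192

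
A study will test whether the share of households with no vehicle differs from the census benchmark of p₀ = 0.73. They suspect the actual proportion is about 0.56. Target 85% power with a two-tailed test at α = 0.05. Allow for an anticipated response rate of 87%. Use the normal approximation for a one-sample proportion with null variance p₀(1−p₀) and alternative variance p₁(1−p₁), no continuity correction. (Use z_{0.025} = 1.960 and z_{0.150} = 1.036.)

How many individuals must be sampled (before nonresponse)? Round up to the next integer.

n = [z_{α/2}·√(p₀q₀) + z_β·√(p₁q₁)]² / (p₁ − p₀)²
  = [1.960·√(0.73·0.27) + 1.036·√(0.56·0.44)]² / (-0.17)²
  = [1.960·0.4440 + 1.036·0.4964]² / 0.0289
  = [1.3844]² / 0.0289
  = 66.32
Adjust for 87% response: 66.32 / 0.87 = 76.23.
Round up → n = 77.

n = 77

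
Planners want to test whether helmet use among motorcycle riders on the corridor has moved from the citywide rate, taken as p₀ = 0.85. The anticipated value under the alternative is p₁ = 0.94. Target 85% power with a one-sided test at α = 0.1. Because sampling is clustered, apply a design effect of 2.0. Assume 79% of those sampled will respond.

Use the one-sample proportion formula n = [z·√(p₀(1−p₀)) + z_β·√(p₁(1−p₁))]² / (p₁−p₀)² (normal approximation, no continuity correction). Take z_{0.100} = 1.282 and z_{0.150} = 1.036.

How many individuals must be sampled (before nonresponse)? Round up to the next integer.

n = 155

n = [z_α·√(p₀q₀) + z_β·√(p₁q₁)]² / (p₁ − p₀)²
  = [1.282·√(0.85·0.15) + 1.036·√(0.94·0.06)]² / (0.09)²
  = [1.282·0.3571 + 1.036·0.2375]² / 0.0081
  = [0.7038]² / 0.0081
  = 61.15
Design effect: 2.0 × 61.15 = 122.31.
Adjust for 79% response: 122.31 / 0.79 = 154.82.
Round up → n = 155.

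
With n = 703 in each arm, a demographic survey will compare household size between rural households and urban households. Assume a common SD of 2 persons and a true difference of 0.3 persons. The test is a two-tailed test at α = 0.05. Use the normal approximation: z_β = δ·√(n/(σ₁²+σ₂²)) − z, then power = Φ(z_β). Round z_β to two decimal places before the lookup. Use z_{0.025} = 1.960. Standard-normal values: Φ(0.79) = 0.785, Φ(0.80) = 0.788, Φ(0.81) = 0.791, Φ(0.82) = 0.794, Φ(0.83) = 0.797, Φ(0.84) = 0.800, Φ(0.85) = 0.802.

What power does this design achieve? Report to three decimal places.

z_β = δ·√(n/(σ₁²+σ₂²)) − z_{α/2}
    = 0.3 · √(703/8) − 1.960
    = 0.3 · 9.37417 − 1.960
    = 2.8122 − 1.960 = 0.8522 → 0.85
Power = Φ(0.85) = 0.802.

Power ≈ 0.802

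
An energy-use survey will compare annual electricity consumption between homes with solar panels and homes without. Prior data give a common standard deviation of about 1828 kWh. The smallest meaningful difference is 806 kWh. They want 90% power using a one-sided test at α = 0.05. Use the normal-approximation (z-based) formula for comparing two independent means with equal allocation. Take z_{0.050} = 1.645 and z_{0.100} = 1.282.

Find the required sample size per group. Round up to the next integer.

n = 89 per group

n = (z_α + z_β)² · (σ₁² + σ₂²) / δ²
  = (1.645 + 1.282)² · (2·1828² = 6683168) / 806²
  = 8.5673 · 6683168 / 649636
  = 88.14
Round up → n = 89 per group.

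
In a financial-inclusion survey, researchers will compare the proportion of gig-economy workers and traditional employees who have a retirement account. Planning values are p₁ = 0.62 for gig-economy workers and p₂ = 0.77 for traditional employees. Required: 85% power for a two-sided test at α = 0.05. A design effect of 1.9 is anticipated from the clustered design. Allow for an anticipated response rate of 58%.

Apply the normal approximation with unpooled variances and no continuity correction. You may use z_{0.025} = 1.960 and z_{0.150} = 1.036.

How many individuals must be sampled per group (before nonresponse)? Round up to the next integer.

n = 540 per group

n = (z_{α/2} + z_β)² · [p₁(1−p₁) + p₂(1−p₂)] / (p₁ − p₂)²
  = (1.960 + 1.036)² · (0.62·0.38 + 0.77·0.23) / (-0.15)²
  = (2.996)² · (0.2356 + 0.1771) / 0.0225
  = 8.9760 · 0.4127 / 0.0225
  = 164.64
Design effect: 1.9 × 164.64 = 312.82.
Adjust for 58% response: 312.82 / 0.58 = 539.34.
Round up → n = 540 per group.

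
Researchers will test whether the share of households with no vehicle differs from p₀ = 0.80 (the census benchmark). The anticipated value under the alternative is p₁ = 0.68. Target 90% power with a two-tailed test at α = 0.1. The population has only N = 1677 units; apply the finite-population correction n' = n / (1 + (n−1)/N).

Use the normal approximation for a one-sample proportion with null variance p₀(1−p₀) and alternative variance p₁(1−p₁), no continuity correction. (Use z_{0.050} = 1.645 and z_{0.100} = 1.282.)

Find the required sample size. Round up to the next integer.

n = [z_{α/2}·√(p₀q₀) + z_β·√(p₁q₁)]² / (p₁ − p₀)²
  = [1.645·√(0.80·0.20) + 1.282·√(0.68·0.32)]² / (-0.12)²
  = [1.645·0.4000 + 1.282·0.4665]² / 0.0144
  = [1.2560]² / 0.0144
  = 109.56
Finite-population correction (N = 1677): 109.56 / (1 + (109.56 − 1)/1677) = 102.89.
Round up → n = 103.

n = 103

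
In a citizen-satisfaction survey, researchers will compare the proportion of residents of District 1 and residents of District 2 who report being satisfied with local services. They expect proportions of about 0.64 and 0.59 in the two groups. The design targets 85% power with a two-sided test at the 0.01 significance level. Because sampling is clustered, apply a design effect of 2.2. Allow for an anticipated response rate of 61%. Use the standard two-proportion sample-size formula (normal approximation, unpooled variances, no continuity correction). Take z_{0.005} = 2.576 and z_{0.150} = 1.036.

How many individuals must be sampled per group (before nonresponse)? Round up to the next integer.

n = (z_{α/2} + z_β)² · [p₁(1−p₁) + p₂(1−p₂)] / (p₁ − p₂)²
  = (2.576 + 1.036)² · (0.64·0.36 + 0.59·0.41) / (0.05)²
  = (3.612)² · (0.2304 + 0.2419) / 0.0025
  = 13.0465 · 0.4723 / 0.0025
  = 2464.75
Design effect: 2.2 × 2464.75 = 5422.46.
Adjust for 61% response: 5422.46 / 0.61 = 8889.27.
Round up → n = 8890 per group.

n = 8890 per group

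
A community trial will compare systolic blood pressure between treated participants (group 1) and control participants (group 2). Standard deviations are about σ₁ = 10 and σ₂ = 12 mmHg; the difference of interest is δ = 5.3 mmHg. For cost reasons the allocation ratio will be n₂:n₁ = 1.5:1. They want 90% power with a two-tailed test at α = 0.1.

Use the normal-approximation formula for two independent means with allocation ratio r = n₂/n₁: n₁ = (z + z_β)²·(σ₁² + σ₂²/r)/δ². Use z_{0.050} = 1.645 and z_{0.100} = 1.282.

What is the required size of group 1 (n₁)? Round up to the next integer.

n₁ = (z_{α/2} + z_β)² · (σ₁² + σ₂²/r) / δ²
   = (1.645 + 1.282)² · (10² + 12²/1.5) / 5.3²
   = 8.5673 · (100 + 96) / 28.09
   = 8.5673 · 196 / 28.09
   = 59.78
Round up → n₁ = 60; n₂ = r·n₁ = 1.5 × 60 = 90.

n₁ = 60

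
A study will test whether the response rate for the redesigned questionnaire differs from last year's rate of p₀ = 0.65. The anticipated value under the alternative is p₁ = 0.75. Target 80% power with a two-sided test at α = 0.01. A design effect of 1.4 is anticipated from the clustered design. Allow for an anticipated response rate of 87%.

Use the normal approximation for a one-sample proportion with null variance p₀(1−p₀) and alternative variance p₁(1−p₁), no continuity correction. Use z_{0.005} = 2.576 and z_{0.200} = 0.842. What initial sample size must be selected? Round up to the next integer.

n = 409

n = [z_{α/2}·√(p₀q₀) + z_β·√(p₁q₁)]² / (p₁ − p₀)²
  = [2.576·√(0.65·0.35) + 0.842·√(0.75·0.25)]² / (0.10)²
  = [2.576·0.4770 + 0.842·0.4330]² / 0.0100
  = [1.5933]² / 0.0100
  = 253.85
Design effect: 1.4 × 253.85 = 355.39.
Adjust for 87% response: 355.39 / 0.87 = 408.50.
Round up → n = 409.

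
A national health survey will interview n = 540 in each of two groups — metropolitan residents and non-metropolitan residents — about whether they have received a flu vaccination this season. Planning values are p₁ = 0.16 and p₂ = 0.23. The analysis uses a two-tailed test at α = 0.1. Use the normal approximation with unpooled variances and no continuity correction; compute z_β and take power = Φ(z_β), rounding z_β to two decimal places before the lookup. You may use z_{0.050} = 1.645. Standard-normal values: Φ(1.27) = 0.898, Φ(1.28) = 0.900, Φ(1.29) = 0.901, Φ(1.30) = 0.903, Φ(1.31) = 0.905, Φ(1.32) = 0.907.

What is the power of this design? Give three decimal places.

z_β = |p₁−p₂|·√(n/[p₁q₁+p₂q₂]) − z_{α/2}
    = 0.07 · √(540/0.3115) − 1.645
    = 0.07 · 41.6359 − 1.645
    = 2.9145 − 1.645 = 1.2695 → 1.27
Power = Φ(1.27) = 0.898.

Power ≈ 0.898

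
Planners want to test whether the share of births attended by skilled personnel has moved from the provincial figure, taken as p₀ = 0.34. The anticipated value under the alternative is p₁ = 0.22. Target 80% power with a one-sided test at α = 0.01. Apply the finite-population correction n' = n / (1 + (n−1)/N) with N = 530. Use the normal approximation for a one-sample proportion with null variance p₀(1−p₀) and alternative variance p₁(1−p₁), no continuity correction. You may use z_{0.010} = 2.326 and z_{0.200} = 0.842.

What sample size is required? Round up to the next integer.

n = [z_α·√(p₀q₀) + z_β·√(p₁q₁)]² / (p₁ − p₀)²
  = [2.326·√(0.34·0.66) + 0.842·√(0.22·0.78)]² / (-0.12)²
  = [2.326·0.4737 + 0.842·0.4142]² / 0.0144
  = [1.4506]² / 0.0144
  = 146.14
Finite-population correction (N = 530): 146.14 / (1 + (146.14 − 1)/530) = 114.72.
Round up → n = 115.

n = 115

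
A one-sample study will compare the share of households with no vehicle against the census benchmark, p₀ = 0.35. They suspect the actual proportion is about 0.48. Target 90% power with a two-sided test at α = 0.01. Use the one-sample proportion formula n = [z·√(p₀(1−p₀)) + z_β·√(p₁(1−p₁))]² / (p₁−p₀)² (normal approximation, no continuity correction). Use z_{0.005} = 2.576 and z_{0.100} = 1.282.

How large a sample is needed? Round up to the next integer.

n = 207

n = [z_{α/2}·√(p₀q₀) + z_β·√(p₁q₁)]² / (p₁ − p₀)²
  = [2.576·√(0.35·0.65) + 1.282·√(0.48·0.52)]² / (0.13)²
  = [2.576·0.4770 + 1.282·0.4996]² / 0.0169
  = [1.8692]² / 0.0169
  = 206.73
Round up → n = 207.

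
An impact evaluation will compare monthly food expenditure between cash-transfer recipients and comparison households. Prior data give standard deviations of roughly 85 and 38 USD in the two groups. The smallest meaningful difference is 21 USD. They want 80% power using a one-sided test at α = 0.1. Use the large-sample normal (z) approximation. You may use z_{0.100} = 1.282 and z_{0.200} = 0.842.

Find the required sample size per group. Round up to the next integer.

n = 89 per group

n = (z_α + z_β)² · (σ₁² + σ₂²) / δ²
  = (1.282 + 0.842)² · (85² + 38² = 8669) / 21²
  = 4.5114 · 8669 / 441
  = 88.68
Round up → n = 89 per group.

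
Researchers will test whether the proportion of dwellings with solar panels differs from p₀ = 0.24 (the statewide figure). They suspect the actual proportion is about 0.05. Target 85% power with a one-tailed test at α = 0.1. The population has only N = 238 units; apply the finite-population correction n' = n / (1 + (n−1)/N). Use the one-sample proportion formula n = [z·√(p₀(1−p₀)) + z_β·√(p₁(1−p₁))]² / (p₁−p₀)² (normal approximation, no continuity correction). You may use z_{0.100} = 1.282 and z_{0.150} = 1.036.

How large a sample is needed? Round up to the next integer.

n = 16

n = [z_α·√(p₀q₀) + z_β·√(p₁q₁)]² / (p₁ − p₀)²
  = [1.282·√(0.24·0.76) + 1.036·√(0.05·0.95)]² / (-0.19)²
  = [1.282·0.4271 + 1.036·0.2179]² / 0.0361
  = [0.7733]² / 0.0361
  = 16.57
Finite-population correction (N = 238): 16.57 / (1 + (16.57 − 1)/238) = 15.55.
Round up → n = 16.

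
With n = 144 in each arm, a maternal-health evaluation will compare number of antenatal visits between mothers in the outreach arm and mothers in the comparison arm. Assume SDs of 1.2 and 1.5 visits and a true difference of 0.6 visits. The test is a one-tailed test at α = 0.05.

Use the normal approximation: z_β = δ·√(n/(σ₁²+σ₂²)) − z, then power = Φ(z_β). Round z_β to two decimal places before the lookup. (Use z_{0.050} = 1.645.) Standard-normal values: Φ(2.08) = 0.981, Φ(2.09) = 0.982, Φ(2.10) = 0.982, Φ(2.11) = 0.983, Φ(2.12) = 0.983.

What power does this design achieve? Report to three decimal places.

z_β = δ·√(n/(σ₁²+σ₂²)) − z_α
    = 0.6 · √(144/3.69) − 1.645
    = 0.6 · 6.24695 − 1.645
    = 3.7482 − 1.645 = 2.1032 → 2.10
Power = Φ(2.10) = 0.982.

Power ≈ 0.982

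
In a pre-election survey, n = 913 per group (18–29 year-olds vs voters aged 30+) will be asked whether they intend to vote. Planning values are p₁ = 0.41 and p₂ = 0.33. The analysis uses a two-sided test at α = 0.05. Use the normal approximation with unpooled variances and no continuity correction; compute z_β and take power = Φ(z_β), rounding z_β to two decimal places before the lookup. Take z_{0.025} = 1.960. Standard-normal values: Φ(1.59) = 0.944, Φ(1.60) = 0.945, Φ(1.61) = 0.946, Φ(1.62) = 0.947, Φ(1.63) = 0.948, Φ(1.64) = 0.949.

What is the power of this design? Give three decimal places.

z_β = |p₁−p₂|·√(n/[p₁q₁+p₂q₂]) − z_{α/2}
    = 0.08 · √(913/0.4630) − 1.960
    = 0.08 · 44.4063 − 1.960
    = 3.5525 − 1.960 = 1.5925 → 1.59
Power = Φ(1.59) = 0.944.

Power ≈ 0.944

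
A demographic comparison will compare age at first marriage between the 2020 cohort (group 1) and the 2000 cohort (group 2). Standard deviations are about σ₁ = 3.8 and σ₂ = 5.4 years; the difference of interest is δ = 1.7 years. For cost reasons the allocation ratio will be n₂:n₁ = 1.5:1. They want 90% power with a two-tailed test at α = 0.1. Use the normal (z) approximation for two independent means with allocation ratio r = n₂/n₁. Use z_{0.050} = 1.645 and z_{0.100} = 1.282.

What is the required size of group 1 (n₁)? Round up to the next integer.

n₁ = (z_{α/2} + z_β)² · (σ₁² + σ₂²/r) / δ²
   = (1.645 + 1.282)² · (3.8² + 5.4²/1.5) / 1.7²
   = 8.5673 · (14.44 + 19.44) / 2.89
   = 8.5673 · 33.88 / 2.89
   = 100.44
Round up → n₁ = 101; n₂ = r·n₁ = 1.5 × 101 = 152.

n₁ = 101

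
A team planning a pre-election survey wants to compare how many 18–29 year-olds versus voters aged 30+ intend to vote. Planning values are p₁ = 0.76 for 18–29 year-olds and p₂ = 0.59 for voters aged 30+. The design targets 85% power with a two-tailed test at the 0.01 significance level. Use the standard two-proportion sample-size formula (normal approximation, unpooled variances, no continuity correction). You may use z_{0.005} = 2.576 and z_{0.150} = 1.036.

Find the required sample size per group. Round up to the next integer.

n = (z_{α/2} + z_β)² · [p₁(1−p₁) + p₂(1−p₂)] / (p₁ − p₂)²
  = (2.576 + 1.036)² · (0.76·0.24 + 0.59·0.41) / (0.17)²
  = (3.612)² · (0.1824 + 0.2419) / 0.0289
  = 13.0465 · 0.4243 / 0.0289
  = 191.54
Round up → n = 192 per group.

n = 192 per group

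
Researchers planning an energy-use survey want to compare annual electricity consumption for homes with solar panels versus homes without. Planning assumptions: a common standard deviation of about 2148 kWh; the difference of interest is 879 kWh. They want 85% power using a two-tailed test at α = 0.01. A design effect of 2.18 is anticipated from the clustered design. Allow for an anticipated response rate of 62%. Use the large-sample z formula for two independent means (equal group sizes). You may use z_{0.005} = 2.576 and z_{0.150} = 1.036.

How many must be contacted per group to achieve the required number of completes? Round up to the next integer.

n = 548 per group

n = (z_{α/2} + z_β)² · (σ₁² + σ₂²) / δ²
  = (2.576 + 1.036)² · (2·2148² = 9227808) / 879²
  = 13.0465 · 9227808 / 772641
  = 155.82
Design effect: 2.18 × 155.82 = 339.68.
Adjust for 62% response: 339.68 / 0.62 = 547.87.
Round up → n = 548 per group.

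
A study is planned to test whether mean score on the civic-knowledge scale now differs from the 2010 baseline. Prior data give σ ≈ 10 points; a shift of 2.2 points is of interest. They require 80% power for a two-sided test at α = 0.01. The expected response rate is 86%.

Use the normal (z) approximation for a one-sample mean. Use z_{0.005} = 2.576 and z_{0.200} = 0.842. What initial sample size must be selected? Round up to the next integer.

n = (z_{α/2} + z_β)² · σ² / δ²
  = (2.576 + 0.842)² · 10² / 2.2²
  = 11.6827 · 100 / 4.84
  = 241.38
Adjust for 86% response: 241.38 / 0.86 = 280.67.
Round up → n = 281.

n = 281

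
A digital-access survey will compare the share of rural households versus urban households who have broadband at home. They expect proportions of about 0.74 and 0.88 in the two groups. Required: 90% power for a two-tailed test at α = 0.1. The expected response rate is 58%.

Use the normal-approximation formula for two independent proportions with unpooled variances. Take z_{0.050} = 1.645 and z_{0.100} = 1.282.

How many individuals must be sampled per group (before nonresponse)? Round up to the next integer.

n = (z_{α/2} + z_β)² · [p₁(1−p₁) + p₂(1−p₂)] / (p₁ − p₂)²
  = (1.645 + 1.282)² · (0.74·0.26 + 0.88·0.12) / (-0.14)²
  = (2.927)² · (0.1924 + 0.1056) / 0.0196
  = 8.5673 · 0.2980 / 0.0196
  = 130.26
Adjust for 58% response: 130.26 / 0.58 = 224.58.
Round up → n = 225 per group.

n = 225 per group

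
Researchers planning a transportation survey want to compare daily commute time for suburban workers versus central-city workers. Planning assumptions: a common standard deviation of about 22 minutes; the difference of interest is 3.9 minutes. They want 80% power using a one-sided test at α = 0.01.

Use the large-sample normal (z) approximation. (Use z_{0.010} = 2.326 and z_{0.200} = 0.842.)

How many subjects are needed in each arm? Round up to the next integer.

n = 639 per group

n = (z_α + z_β)² · (σ₁² + σ₂²) / δ²
  = (2.326 + 0.842)² · (2·22² = 968) / 3.9²
  = 10.0362 · 968 / 15.21
  = 638.73
Round up → n = 639 per group.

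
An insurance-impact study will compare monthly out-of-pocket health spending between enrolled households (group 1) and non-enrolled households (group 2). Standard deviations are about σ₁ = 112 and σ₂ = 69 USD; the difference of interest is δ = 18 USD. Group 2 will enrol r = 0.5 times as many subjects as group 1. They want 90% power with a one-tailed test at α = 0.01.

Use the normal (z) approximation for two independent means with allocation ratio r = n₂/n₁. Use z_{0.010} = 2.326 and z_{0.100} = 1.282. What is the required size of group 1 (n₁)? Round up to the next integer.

n₁ = (z_α + z_β)² · (σ₁² + σ₂²/r) / δ²
   = (2.326 + 1.282)² · (112² + 69²/0.5) / 18²
   = 13.0177 · (12544 + 9522) / 324
   = 13.0177 · 22066 / 324
   = 886.57
Round up → n₁ = 887; n₂ = r·n₁ = 0.5 × 887 = 444.

n₁ = 887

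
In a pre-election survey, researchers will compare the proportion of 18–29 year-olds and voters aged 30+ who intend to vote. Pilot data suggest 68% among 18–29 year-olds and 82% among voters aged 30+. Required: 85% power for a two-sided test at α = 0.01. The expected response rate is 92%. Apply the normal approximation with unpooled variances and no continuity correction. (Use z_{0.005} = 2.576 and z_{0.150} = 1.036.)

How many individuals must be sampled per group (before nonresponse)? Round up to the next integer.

n = (z_{α/2} + z_β)² · [p₁(1−p₁) + p₂(1−p₂)] / (p₁ − p₂)²
  = (2.576 + 1.036)² · (0.68·0.32 + 0.82·0.18) / (-0.14)²
  = (3.612)² · (0.2176 + 0.1476) / 0.0196
  = 13.0465 · 0.3652 / 0.0196
  = 243.09
Adjust for 92% response: 243.09 / 0.92 = 264.23.
Round up → n = 265 per group.

n = 265 per group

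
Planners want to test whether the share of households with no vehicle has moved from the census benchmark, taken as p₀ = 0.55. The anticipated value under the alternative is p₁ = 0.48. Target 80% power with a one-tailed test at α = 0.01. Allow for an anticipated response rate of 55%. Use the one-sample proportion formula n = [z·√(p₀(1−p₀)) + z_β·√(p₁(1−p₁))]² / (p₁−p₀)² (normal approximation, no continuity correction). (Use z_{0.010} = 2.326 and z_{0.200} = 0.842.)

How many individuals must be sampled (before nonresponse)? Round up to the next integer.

n = [z_α·√(p₀q₀) + z_β·√(p₁q₁)]² / (p₁ − p₀)²
  = [2.326·√(0.55·0.45) + 0.842·√(0.48·0.52)]² / (-0.07)²
  = [2.326·0.4975 + 0.842·0.4996]² / 0.0049
  = [1.5778]² / 0.0049
  = 508.07
Adjust for 55% response: 508.07 / 0.55 = 923.77.
Round up → n = 924.

n = 924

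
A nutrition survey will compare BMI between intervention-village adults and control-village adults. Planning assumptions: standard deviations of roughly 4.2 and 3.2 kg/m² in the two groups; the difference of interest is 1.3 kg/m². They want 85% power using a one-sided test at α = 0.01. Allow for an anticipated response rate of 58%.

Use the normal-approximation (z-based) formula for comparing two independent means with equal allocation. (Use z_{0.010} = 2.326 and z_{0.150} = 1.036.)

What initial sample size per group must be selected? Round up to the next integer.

n = (z_α + z_β)² · (σ₁² + σ₂²) / δ²
  = (2.326 + 1.036)² · (4.2² + 3.2² = 27.88) / 1.3²
  = 11.3030 · 27.88 / 1.69
  = 186.47
Adjust for 58% response: 186.47 / 0.58 = 321.49.
Round up → n = 322 per group.

n = 322 per group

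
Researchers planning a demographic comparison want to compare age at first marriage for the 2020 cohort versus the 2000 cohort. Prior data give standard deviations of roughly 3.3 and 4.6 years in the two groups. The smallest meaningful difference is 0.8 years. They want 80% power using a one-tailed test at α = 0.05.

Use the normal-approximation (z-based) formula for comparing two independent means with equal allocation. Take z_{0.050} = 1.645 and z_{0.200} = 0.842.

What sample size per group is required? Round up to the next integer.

n = 310 per group

n = (z_α + z_β)² · (σ₁² + σ₂²) / δ²
  = (1.645 + 0.842)² · (3.3² + 4.6² = 32.05) / 0.8²
  = 6.1852 · 32.05 / 0.64
  = 309.74
Round up → n = 310 per group.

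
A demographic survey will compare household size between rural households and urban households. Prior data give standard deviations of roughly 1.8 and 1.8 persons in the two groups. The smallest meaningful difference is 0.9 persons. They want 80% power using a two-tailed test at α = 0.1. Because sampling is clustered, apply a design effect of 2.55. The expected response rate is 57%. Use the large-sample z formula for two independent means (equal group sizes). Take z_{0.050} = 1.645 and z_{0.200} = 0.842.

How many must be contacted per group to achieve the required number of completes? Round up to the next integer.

n = (z_{α/2} + z_β)² · (σ₁² + σ₂²) / δ²
  = (1.645 + 0.842)² · (1.8² + 1.8² = 6.48) / 0.9²
  = 6.1852 · 6.48 / 0.81
  = 49.48
Design effect: 2.55 × 49.48 = 126.18.
Adjust for 57% response: 126.18 / 0.57 = 221.36.
Round up → n = 222 per group.

n = 222 per group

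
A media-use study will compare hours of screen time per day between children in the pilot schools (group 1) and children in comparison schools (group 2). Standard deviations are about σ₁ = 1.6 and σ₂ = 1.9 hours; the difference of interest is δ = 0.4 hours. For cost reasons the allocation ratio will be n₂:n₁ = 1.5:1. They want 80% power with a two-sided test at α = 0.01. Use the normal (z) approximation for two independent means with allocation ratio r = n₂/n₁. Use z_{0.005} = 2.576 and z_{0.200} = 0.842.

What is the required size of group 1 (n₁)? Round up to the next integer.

n₁ = (z_{α/2} + z_β)² · (σ₁² + σ₂²/r) / δ²
   = (2.576 + 0.842)² · (1.6² + 1.9²/1.5) / 0.4²
   = 11.6827 · (2.56 + 2.4067) / 0.16
   = 11.6827 · 4.9667 / 0.16
   = 362.65
Round up → n₁ = 363; n₂ = r·n₁ = 1.5 × 363 = 545.

n₁ = 363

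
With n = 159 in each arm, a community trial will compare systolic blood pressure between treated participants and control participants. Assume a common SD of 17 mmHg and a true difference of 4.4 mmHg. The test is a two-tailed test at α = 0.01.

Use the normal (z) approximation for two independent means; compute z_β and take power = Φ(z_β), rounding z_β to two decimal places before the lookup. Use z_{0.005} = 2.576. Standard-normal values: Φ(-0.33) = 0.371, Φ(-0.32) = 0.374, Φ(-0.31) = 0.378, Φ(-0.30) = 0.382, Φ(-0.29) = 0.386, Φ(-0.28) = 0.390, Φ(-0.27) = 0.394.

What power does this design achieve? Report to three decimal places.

Power ≈ 0.394

z_β = δ·√(n/(σ₁²+σ₂²)) − z_{α/2}
    = 4.4 · √(159/578) − 2.576
    = 4.4 · 0.52449 − 2.576
    = 2.3077 − 2.576 = -0.2683 → -0.27
Power = Φ(-0.27) = 0.394.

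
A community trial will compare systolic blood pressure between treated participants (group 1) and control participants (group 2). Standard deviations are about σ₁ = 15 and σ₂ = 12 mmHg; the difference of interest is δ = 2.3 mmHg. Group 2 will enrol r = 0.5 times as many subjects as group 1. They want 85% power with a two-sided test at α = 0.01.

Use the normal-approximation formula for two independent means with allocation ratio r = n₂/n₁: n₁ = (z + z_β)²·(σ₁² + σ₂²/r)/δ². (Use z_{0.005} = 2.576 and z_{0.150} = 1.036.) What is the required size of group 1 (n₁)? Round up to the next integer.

n₁ = (z_{α/2} + z_β)² · (σ₁² + σ₂²/r) / δ²
   = (2.576 + 1.036)² · (15² + 12²/0.5) / 2.3²
   = 13.0465 · (225 + 288) / 5.29
   = 13.0465 · 513 / 5.29
   = 1265.19
Round up → n₁ = 1266; n₂ = r·n₁ = 0.5 × 1266 = 633.

n₁ = 1266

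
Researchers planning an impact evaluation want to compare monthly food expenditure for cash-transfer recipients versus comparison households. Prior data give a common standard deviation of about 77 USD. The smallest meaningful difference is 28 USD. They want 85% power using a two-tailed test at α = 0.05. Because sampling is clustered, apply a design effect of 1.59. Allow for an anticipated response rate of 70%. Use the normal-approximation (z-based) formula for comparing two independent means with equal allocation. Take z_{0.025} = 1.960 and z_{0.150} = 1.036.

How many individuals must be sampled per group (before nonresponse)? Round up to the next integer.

n = (z_{α/2} + z_β)² · (σ₁² + σ₂²) / δ²
  = (1.960 + 1.036)² · (2·77² = 11858) / 28²
  = 8.9760 · 11858 / 784
  = 135.76
Design effect: 1.59 × 135.76 = 215.86.
Adjust for 70% response: 215.86 / 0.70 = 308.37.
Round up → n = 309 per group.

n = 309 per group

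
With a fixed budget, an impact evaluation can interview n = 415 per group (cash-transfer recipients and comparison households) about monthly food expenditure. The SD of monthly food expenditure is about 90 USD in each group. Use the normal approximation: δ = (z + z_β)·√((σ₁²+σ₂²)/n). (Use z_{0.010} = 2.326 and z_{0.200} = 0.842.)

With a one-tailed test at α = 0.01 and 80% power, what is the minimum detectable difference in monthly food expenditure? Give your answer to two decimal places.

δ = (z_α + z_β) · √((σ₁²+σ₂²)/n)
  = (2.326 + 0.842) · √(16200/415)
  = 3.168 · √39.0361
  = 3.168 · 6.2479
  = 19.7933

Minimum detectable difference ≈ 19.79 USD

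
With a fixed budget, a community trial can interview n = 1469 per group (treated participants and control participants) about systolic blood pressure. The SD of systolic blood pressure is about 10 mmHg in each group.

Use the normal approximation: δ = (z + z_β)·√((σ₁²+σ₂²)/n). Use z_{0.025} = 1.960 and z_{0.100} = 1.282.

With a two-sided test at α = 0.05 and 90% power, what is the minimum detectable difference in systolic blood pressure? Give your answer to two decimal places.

δ = (z_{α/2} + z_β) · √((σ₁²+σ₂²)/n)
  = (1.960 + 1.282) · √(200/1469)
  = 3.242 · √0.13615
  = 3.242 · 0.3690
  = 1.1962

Minimum detectable difference ≈ 1.20 mmHg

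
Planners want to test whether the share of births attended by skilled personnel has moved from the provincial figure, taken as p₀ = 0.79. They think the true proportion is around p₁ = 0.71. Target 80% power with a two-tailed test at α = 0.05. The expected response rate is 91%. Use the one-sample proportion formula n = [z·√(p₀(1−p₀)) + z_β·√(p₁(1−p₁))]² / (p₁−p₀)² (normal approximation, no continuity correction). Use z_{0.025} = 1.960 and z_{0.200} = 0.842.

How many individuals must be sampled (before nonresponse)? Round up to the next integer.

n = 240

n = [z_{α/2}·√(p₀q₀) + z_β·√(p₁q₁)]² / (p₁ − p₀)²
  = [1.960·√(0.79·0.21) + 0.842·√(0.71·0.29)]² / (-0.08)²
  = [1.960·0.4073 + 0.842·0.4538]² / 0.0064
  = [1.1804]² / 0.0064
  = 217.71
Adjust for 91% response: 217.71 / 0.91 = 239.24.
Round up → n = 240.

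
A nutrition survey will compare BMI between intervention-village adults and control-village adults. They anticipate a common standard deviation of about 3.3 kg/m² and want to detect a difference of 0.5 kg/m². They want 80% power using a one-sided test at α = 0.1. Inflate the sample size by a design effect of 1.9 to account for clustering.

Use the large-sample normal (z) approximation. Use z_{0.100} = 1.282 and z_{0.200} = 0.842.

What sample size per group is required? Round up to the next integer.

n = (z_α + z_β)² · (σ₁² + σ₂²) / δ²
  = (1.282 + 0.842)² · (2·3.3² = 21.78) / 0.5²
  = 4.5114 · 21.78 / 0.25
  = 393.03
Design effect: 1.9 × 393.03 = 746.76.
Round up → n = 747 per group.

n = 747 per group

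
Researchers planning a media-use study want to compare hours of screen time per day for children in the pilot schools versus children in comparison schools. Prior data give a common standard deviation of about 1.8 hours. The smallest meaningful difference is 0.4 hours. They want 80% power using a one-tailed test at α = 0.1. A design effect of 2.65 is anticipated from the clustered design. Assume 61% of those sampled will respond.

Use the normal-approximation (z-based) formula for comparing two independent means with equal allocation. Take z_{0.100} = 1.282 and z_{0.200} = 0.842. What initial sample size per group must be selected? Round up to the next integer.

n = (z_α + z_β)² · (σ₁² + σ₂²) / δ²
  = (1.282 + 0.842)² · (2·1.8² = 6.48) / 0.4²
  = 4.5114 · 6.48 / 0.16
  = 182.71
Design effect: 2.65 × 182.71 = 484.18.
Adjust for 61% response: 484.18 / 0.61 = 793.74.
Round up → n = 794 per group.

n = 794 per group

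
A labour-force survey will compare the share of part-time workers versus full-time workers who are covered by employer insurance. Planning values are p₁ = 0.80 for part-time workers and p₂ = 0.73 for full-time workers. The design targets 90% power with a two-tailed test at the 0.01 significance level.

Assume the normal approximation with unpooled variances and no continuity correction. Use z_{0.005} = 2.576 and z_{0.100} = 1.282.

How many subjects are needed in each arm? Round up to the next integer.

n = (z_{α/2} + z_β)² · [p₁(1−p₁) + p₂(1−p₂)] / (p₁ − p₂)²
  = (2.576 + 1.282)² · (0.80·0.20 + 0.73·0.27) / (0.07)²
  = (3.858)² · (0.1600 + 0.1971) / 0.0049
  = 14.8842 · 0.3571 / 0.0049
  = 1084.72
Round up → n = 1085 per group.

n = 1085 per group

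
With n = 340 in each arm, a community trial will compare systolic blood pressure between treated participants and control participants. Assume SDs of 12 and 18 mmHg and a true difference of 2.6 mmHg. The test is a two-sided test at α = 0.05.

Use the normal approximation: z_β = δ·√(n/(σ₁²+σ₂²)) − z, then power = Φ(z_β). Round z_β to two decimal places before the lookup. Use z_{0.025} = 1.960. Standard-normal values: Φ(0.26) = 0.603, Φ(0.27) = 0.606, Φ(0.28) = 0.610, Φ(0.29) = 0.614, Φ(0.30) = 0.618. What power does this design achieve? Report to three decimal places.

Power ≈ 0.603

z_β = δ·√(n/(σ₁²+σ₂²)) − z_{α/2}
    = 2.6 · √(340/468) − 1.960
    = 2.6 · 0.85235 − 1.960
    = 2.2161 − 1.960 = 0.2561 → 0.26
Power = Φ(0.26) = 0.603.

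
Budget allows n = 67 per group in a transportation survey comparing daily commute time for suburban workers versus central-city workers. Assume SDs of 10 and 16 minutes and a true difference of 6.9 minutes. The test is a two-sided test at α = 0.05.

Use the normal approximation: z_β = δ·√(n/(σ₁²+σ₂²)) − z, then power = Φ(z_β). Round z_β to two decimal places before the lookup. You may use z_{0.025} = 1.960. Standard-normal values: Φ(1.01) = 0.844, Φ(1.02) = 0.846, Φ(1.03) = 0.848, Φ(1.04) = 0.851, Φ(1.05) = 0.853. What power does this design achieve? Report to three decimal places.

Power ≈ 0.848

z_β = δ·√(n/(σ₁²+σ₂²)) − z_{α/2}
    = 6.9 · √(67/356) − 1.960
    = 6.9 · 0.43382 − 1.960
    = 2.9934 − 1.960 = 1.0334 → 1.03
Power = Φ(1.03) = 0.848.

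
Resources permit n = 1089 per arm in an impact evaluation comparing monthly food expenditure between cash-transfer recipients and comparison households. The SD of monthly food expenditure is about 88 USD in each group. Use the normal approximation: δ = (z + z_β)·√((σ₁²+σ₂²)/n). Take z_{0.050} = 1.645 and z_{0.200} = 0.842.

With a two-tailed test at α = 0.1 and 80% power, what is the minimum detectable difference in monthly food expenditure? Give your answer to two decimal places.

Minimum detectable difference ≈ 9.38 USD

δ = (z_{α/2} + z_β) · √((σ₁²+σ₂²)/n)
  = (1.645 + 0.842) · √(15488/1089)
  = 2.487 · √14.2222
  = 2.487 · 3.7712
  = 9.3791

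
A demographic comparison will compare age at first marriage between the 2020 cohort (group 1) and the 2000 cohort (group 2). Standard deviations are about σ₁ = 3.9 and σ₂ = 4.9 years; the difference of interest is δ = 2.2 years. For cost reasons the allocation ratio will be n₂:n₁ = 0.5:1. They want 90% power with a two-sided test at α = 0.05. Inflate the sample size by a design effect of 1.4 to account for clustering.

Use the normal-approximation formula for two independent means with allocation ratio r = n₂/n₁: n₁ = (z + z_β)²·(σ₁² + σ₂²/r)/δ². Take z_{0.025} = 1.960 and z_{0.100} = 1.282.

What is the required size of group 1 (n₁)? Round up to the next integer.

n₁ = (z_{α/2} + z_β)² · (σ₁² + σ₂²/r) / δ²
   = (1.960 + 1.282)² · (3.9² + 4.9²/0.5) / 2.2²
   = 10.5106 · (15.21 + 48.02) / 4.84
   = 10.5106 · 63.23 / 4.84
   = 137.31
Design effect: 1.4 × 137.31 = 192.23.
Round up → n₁ = 193; n₂ = r·n₁ = 0.5 × 193 = 97.

n₁ = 193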